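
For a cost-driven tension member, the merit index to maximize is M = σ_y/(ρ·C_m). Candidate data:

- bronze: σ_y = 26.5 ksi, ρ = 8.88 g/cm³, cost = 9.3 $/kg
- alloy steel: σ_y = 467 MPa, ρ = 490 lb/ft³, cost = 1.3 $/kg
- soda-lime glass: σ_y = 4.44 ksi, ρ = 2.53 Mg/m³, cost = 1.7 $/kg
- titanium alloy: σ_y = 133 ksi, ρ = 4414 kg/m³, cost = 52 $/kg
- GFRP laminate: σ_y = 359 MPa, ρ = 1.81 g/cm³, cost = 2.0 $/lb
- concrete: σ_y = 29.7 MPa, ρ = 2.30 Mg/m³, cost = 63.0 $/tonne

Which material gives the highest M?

concrete

Putting every candidate on a common basis:
  bronze: σ_y = 182.7 MPa, ρ = 8880 kg/m³, cost = 9.300 $/kg
  alloy steel: σ_y = 467.0 MPa, ρ = 7849 kg/m³, cost = 1.300 $/kg
  soda-lime glass: σ_y = 30.61 MPa, ρ = 2530 kg/m³, cost = 1.700 $/kg
  titanium alloy: σ_y = 917.0 MPa, ρ = 4414 kg/m³, cost = 52.00 $/kg
  GFRP laminate: σ_y = 359.0 MPa, ρ = 1810 kg/m³, cost = 4.409 $/kg
  concrete: σ_y = 29.70 MPa, ρ = 2300 kg/m³, cost = 0.06300 $/kg
  concrete: M = 205 kN·m per $
  alloy steel: M = 45.8 kN·m per $
  GFRP laminate: M = 45.0 kN·m per $
  soda-lime glass: M = 7.12 kN·m per $
  titanium alloy: M = 4.00 kN·m per $
  bronze: M = 2.21 kN·m per $
Highest index: concrete.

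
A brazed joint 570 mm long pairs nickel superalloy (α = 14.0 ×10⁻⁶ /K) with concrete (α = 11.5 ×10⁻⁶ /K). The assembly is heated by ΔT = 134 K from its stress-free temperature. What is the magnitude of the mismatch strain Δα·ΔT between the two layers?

Δα = |14.0 − 11.5|×10⁻⁶/K = 2.50×10⁻⁶/K.
Mismatch strain = Δα·ΔT = 2.50×10⁻⁶ × 134.0 = 3.35×10⁻⁴.

3.35×10⁻⁴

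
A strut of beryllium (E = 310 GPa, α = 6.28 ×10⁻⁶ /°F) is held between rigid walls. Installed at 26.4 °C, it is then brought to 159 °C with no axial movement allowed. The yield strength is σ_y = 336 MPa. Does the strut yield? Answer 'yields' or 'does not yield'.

yields

α = 6.28×10⁻⁶/°F × 9/5 = 11.3×10⁻⁶/K.
ΔT = 132.6 K. Constrained thermal stress σ = E·α·ΔT = 310.0×10³ MPa × 11.3×10⁻⁶ × 132.6 = 465 MPa (compressive).
Compare to σ_y = 336 MPa: σ ≥ σ_y, so it yields.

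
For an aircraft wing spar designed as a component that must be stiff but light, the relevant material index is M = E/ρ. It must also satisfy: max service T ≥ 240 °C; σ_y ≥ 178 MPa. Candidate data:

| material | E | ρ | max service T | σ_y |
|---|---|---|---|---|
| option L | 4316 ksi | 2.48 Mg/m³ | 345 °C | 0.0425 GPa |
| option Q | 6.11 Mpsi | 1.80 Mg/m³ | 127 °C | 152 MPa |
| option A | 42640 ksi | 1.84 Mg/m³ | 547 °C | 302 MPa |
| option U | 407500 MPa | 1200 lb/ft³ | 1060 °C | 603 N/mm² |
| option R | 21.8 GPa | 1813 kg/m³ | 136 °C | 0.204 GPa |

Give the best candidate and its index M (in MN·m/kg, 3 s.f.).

option A, M = 160 MN·m/kg

Screen on constraints: max service T ≥ 240 °C; σ_y ≥ 178 MPa. Survivors: option A, option U.
Normalizing units and computing the index:
  option A: E = 294.0 GPa, ρ = 1840 kg/m³
  option U: E = 407.5 GPa, ρ = 19220 kg/m³
  option A: M = 160 MN·m/kg
  option U: M = 21.2 MN·m/kg
Option A ranks first.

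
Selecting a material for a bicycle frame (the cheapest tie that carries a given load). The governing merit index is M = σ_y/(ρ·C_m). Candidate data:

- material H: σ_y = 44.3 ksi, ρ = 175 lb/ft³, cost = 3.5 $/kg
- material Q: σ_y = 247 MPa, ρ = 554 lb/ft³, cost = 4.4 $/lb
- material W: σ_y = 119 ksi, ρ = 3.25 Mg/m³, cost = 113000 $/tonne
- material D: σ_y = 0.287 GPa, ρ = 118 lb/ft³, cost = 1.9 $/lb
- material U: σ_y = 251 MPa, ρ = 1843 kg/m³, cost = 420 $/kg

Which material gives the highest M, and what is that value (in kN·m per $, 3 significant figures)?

material D, M = 36.2 kN·m per $

After converting to SI:
  material H: σ_y = 305.4 MPa, ρ = 2803 kg/m³, cost = 3.500 $/kg
  material Q: σ_y = 247.0 MPa, ρ = 8874 kg/m³, cost = 9.700 $/kg
  material W: σ_y = 820.5 MPa, ρ = 3250 kg/m³, cost = 113.0 $/kg
  material D: σ_y = 287.0 MPa, ρ = 1890 kg/m³, cost = 4.189 $/kg
  material U: σ_y = 251.0 MPa, ρ = 1843 kg/m³, cost = 420.0 $/kg
  material D: M = 36.2 kN·m per $
  material H: M = 31.1 kN·m per $
  material Q: M = 2.87 kN·m per $
  material W: M = 2.23 kN·m per $
  material U: M = 0.324 kN·m per $
The maximum is for material D.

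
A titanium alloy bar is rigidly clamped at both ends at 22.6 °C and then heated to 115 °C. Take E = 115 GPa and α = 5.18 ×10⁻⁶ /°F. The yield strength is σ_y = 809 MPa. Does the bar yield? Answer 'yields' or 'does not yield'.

does not yield

α = 5.18×10⁻⁶/°F × 9/5 = 9.32×10⁻⁶/K.
ΔT = 92.40 K. Constrained thermal stress σ = E·α·ΔT = 115.0×10³ MPa × 9.32×10⁻⁶ × 92.40 = 99.1 MPa (compressive).
Compare to σ_y = 809 MPa: σ < σ_y, so it does not yield.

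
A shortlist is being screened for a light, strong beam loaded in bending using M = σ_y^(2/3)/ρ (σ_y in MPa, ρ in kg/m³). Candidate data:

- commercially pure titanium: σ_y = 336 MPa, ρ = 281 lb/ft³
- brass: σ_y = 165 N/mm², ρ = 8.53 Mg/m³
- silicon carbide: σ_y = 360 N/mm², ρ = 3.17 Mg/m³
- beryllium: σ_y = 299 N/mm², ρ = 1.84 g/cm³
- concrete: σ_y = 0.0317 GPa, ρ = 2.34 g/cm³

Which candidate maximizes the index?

beryllium

In SI units:
  commercially pure titanium: σ_y = 336.0 MPa, ρ = 4501 kg/m³
  brass: σ_y = 165.0 MPa, ρ = 8530 kg/m³
  silicon carbide: σ_y = 360.0 MPa, ρ = 3170 kg/m³
  beryllium: σ_y = 299.0 MPa, ρ = 1840 kg/m³
  concrete: σ_y = 31.70 MPa, ρ = 2340 kg/m³
  beryllium: M = 24.3×10⁻³
  silicon carbide: M = 16.0×10⁻³
  commercially pure titanium: M = 10.7×10⁻³
  concrete: M = 4.28×10⁻³
  brass: M = 3.53×10⁻³
Beryllium has the largest M.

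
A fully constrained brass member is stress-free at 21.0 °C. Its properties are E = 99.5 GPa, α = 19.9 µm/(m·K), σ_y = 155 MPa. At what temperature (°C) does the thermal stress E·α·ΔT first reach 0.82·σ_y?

85.2 °C

E·α·ΔT = 127.1 MPa ⇒ ΔT = 127.1 / (99.50×10³ × 19.9×10⁻⁶) = 64.19 K.
T = 21.0 + 64.19 = 85.19 °C.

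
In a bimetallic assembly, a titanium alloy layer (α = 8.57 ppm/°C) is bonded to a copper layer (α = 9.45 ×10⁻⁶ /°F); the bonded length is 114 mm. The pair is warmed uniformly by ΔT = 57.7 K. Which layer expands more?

copper

copper: α = 9.45×10⁻⁶/°F × 9/5 = 17.0×10⁻⁶/K.
α(titanium alloy) = 8.57×10⁻⁶/K vs α(copper) = 17.0×10⁻⁶/K.
Higher α expands more for the same ΔT: copper.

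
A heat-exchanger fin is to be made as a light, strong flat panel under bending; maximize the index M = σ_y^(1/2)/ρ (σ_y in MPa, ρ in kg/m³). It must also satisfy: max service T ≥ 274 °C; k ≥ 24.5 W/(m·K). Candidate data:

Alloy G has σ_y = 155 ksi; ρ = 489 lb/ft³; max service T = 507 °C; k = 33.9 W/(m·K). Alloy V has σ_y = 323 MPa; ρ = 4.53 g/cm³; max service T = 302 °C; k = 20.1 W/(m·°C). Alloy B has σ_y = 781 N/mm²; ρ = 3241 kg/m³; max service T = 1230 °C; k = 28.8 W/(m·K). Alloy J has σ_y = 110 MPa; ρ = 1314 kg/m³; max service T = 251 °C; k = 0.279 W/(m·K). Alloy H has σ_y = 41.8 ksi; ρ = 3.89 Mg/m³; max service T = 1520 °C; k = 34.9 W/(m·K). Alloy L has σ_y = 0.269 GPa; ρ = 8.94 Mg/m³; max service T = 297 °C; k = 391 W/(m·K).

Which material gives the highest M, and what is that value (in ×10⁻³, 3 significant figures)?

Screen on constraints: max service T ≥ 274 °C; k ≥ 24.5 W/(m·K). Survivors: alloy G, alloy B, alloy H, alloy L.
Putting every candidate on a common basis:
  alloy G: σ_y = 1069 MPa, ρ = 7833 kg/m³
  alloy B: σ_y = 781.0 MPa, ρ = 3241 kg/m³
  alloy H: σ_y = 288.2 MPa, ρ = 3890 kg/m³
  alloy L: σ_y = 269.0 MPa, ρ = 8940 kg/m³
  alloy B: M = 8.62×10⁻³
  alloy H: M = 4.36×10⁻³
  alloy G: M = 4.17×10⁻³
  alloy L: M = 1.83×10⁻³
Alloy B ranks first.

alloy B, M = 8.62×10⁻³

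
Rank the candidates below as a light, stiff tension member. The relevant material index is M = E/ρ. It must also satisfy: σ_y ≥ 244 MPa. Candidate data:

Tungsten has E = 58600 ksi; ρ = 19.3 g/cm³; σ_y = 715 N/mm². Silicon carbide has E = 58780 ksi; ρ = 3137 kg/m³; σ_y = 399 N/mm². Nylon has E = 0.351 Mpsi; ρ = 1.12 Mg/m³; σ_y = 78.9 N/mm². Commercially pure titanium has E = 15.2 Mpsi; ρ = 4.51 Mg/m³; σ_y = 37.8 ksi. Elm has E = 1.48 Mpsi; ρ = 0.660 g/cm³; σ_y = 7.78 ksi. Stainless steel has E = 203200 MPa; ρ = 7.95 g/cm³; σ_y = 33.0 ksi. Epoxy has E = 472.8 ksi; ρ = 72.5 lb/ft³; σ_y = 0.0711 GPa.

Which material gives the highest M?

silicon carbide

Screen on constraints: σ_y ≥ 244 MPa. Survivors: tungsten, silicon carbide, commercially pure titanium.
Normalizing units and computing the index:
  tungsten: E = 404.0 GPa, ρ = 19300 kg/m³
  silicon carbide: E = 405.3 GPa, ρ = 3137 kg/m³
  commercially pure titanium: E = 104.8 GPa, ρ = 4510 kg/m³
  silicon carbide: M = 129 MN·m/kg
  commercially pure titanium: M = 23.2 MN·m/kg
  tungsten: M = 20.9 MN·m/kg
Silicon carbide ranks first.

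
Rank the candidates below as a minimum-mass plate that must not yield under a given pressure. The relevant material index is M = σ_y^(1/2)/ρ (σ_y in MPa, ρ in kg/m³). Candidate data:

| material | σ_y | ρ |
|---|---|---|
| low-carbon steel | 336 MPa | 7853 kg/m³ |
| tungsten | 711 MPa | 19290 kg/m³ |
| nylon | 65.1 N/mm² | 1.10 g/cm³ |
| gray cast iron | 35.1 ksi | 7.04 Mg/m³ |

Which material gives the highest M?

nylon

Putting every candidate on a common basis:
  low-carbon steel: σ_y = 336.0 MPa, ρ = 7853 kg/m³
  tungsten: σ_y = 711.0 MPa, ρ = 19290 kg/m³
  nylon: σ_y = 65.10 MPa, ρ = 1100 kg/m³
  gray cast iron: σ_y = 242.0 MPa, ρ = 7040 kg/m³
  nylon: M = 7.33×10⁻³
  low-carbon steel: M = 2.33×10⁻³
  gray cast iron: M = 2.21×10⁻³
  tungsten: M = 1.38×10⁻³
Highest index: nylon.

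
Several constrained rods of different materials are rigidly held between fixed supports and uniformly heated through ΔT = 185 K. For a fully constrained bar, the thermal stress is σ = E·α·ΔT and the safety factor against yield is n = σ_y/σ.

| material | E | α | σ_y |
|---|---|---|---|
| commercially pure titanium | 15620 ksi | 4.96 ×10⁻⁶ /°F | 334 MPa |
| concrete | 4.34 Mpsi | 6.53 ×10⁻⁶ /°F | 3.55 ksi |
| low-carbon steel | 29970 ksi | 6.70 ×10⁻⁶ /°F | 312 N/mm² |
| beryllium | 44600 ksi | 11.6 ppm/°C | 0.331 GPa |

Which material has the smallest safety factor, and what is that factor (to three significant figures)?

concrete, n = 0.376

In consistent units (E in GPa, α in ×10⁻⁶/K, σ_y in MPa):
  commercially pure titanium: E = 107.7, α = 8.93, σ_y = 334.0 → σ = 178 MPa, n = 1.88
  concrete: E = 29.92, α = 11.8, σ_y = 24.48 → σ = 65.1 MPa, n = 0.376
  low-carbon steel: E = 206.6, α = 12.1, σ_y = 312.0 → σ = 461 MPa, n = 0.677
  beryllium: E = 307.5, α = 11.6, σ_y = 331.0 → σ = 660 MPa, n = 0.502
Smallest n: concrete with n = 0.376.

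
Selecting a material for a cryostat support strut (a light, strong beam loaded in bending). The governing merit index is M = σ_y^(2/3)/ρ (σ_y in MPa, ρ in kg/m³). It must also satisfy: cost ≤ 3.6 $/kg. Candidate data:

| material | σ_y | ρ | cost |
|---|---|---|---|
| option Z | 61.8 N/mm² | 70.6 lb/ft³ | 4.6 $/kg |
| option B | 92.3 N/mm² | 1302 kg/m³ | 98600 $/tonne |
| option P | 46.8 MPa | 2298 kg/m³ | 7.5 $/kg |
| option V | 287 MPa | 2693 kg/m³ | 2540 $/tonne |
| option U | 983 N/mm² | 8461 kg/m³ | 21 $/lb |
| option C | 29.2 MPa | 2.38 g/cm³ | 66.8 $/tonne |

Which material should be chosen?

Screen on constraints: cost ≤ 3.6 $/kg. Survivors: option V, option C.
In SI units:
  option V: σ_y = 287.0 MPa, ρ = 2693 kg/m³
  option C: σ_y = 29.20 MPa, ρ = 2380 kg/m³
  option V: M = 16.2×10⁻³
  option C: M = 3.98×10⁻³
The maximum is for option V.

option V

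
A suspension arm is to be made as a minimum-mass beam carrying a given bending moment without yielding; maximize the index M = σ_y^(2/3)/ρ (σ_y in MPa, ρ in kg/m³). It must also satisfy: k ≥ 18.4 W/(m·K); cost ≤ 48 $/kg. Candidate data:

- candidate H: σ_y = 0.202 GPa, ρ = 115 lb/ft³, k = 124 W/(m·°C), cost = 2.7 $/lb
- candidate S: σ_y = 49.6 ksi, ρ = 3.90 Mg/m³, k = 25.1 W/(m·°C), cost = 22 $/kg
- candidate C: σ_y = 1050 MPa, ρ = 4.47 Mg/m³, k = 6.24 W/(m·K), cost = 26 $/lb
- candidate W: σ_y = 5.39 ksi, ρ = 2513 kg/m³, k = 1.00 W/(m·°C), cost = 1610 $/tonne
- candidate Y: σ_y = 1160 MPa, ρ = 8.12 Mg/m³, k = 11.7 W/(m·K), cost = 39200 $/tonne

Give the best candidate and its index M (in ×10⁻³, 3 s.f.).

candidate H, M = 18.7×10⁻³

Screen on constraints: k ≥ 18.4 W/(m·K); cost ≤ 48 $/kg. Survivors: candidate H, candidate S.
Convert each candidate to consistent units, then evaluate M:
  candidate H: σ_y = 202.0 MPa, ρ = 1842 kg/m³
  candidate S: σ_y = 342.0 MPa, ρ = 3900 kg/m³
  candidate H: M = 18.7×10⁻³
  candidate S: M = 12.5×10⁻³
Highest index: candidate H.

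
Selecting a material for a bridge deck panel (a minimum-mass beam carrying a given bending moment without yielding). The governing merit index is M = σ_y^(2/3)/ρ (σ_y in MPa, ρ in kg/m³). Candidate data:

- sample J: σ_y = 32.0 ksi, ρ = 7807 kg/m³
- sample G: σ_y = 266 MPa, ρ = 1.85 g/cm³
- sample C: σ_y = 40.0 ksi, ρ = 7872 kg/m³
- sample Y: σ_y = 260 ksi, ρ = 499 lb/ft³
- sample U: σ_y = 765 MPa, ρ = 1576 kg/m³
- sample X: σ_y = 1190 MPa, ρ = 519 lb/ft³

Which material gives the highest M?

After converting to SI:
  sample J: σ_y = 220.6 MPa, ρ = 7807 kg/m³
  sample G: σ_y = 266.0 MPa, ρ = 1850 kg/m³
  sample C: σ_y = 275.8 MPa, ρ = 7872 kg/m³
  sample Y: σ_y = 1793 MPa, ρ = 7993 kg/m³
  sample U: σ_y = 765.0 MPa, ρ = 1576 kg/m³
  sample X: σ_y = 1190 MPa, ρ = 8314 kg/m³
  sample U: M = 53.1×10⁻³
  sample G: M = 22.4×10⁻³
  sample Y: M = 18.5×10⁻³
  sample X: M = 13.5×10⁻³
  sample C: M = 5.38×10⁻³
  sample J: M = 4.68×10⁻³
Sample U ranks first.

sample U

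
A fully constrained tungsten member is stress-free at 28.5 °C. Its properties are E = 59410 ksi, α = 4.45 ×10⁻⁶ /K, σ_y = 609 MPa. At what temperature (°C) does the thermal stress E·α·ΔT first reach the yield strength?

363 °C

E = 59410 ksi = 409.6 GPa.
E·α·ΔT = 609.0 MPa ⇒ ΔT = 609.0 / (409.6×10³ × 4.45×10⁻⁶) = 334.1 K.
T = 28.5 + 334.1 = 362.6 °C.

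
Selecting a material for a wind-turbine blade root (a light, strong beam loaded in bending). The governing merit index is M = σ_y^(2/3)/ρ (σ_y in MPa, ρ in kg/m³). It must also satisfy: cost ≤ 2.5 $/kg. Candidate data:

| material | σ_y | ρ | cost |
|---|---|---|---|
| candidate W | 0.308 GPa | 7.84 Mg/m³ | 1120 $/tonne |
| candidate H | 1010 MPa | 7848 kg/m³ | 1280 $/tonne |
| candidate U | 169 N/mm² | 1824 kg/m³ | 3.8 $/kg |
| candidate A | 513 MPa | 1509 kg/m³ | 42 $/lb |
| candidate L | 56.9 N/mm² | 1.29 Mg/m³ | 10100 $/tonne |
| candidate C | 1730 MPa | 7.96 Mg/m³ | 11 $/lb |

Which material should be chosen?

candidate H

Screen on constraints: cost ≤ 2.5 $/kg. Survivors: candidate W, candidate H.
Convert each candidate to consistent units, then evaluate M:
  candidate W: σ_y = 308.0 MPa, ρ = 7840 kg/m³
  candidate H: σ_y = 1010 MPa, ρ = 7848 kg/m³
  candidate H: M = 12.8×10⁻³
  candidate W: M = 5.82×10⁻³
Highest index: candidate H.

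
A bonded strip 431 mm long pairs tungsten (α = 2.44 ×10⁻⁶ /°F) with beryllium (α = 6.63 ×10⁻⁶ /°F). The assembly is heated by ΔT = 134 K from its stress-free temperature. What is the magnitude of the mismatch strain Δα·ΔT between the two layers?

1.01×10⁻³

tungsten: α = 2.44×10⁻⁶/°F × 9/5 = 4.39×10⁻⁶/K.
beryllium: α = 6.63×10⁻⁶/°F × 9/5 = 11.9×10⁻⁶/K.
Δα = |4.39 − 11.9|×10⁻⁶/K = 7.54×10⁻⁶/K.
Mismatch strain = Δα·ΔT = 7.54×10⁻⁶ × 134.0 = 1.01×10⁻³.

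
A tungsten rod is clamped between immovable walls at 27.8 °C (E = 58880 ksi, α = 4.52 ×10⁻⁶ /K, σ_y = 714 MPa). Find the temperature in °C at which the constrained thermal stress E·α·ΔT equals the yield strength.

417 °C

E = 58880 ksi = 406.0 GPa.
E·α·ΔT = 714.0 MPa ⇒ ΔT = 714.0 / (406.0×10³ × 4.52×10⁻⁶) = 389.1 K.
T = 27.8 + 389.1 = 416.9 °C.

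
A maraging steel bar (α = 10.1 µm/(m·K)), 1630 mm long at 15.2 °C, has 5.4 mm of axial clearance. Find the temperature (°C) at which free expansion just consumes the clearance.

α·L₀·ΔT = 5.4 mm ⇒ ΔT = 5.4 / (10.1×10⁻⁶ × 1630.0) = 328.0 K.
T = 15.2 + 328.0 = 343.2 °C.

343 °C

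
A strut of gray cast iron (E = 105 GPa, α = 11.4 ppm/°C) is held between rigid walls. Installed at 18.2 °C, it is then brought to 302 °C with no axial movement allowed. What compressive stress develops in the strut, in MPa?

340 MPa

ΔT = 283.8 K. Constrained thermal stress σ = E·α·ΔT = 105.0×10³ MPa × 11.4×10⁻⁶ × 283.8 = 340 MPa (compressive).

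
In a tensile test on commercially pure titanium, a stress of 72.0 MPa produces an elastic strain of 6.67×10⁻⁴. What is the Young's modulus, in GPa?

108 GPa

E = σ/ε = 72.0 MPa / 6.67×10⁻⁴ = 107900 MPa = 108 GPa.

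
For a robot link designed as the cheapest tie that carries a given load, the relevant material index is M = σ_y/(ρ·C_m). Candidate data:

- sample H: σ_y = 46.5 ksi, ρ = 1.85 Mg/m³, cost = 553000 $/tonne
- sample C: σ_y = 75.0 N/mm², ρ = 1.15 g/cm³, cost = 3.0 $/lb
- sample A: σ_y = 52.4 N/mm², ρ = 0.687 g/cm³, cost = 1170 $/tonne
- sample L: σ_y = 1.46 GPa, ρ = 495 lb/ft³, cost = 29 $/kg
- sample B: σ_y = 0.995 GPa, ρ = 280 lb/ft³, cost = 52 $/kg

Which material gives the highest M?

sample A

In SI units:
  sample H: σ_y = 320.6 MPa, ρ = 1850 kg/m³, cost = 553.0 $/kg
  sample C: σ_y = 75.00 MPa, ρ = 1150 kg/m³, cost = 6.614 $/kg
  sample A: σ_y = 52.40 MPa, ρ = 687.0 kg/m³, cost = 1.170 $/kg
  sample L: σ_y = 1460 MPa, ρ = 7929 kg/m³, cost = 29.00 $/kg
  sample B: σ_y = 995.0 MPa, ρ = 4485 kg/m³, cost = 52.00 $/kg
  sample A: M = 65.2 kN·m per $
  sample C: M = 9.86 kN·m per $
  sample L: M = 6.35 kN·m per $
  sample B: M = 4.27 kN·m per $
  sample H: M = 0.313 kN·m per $
Sample A ranks first.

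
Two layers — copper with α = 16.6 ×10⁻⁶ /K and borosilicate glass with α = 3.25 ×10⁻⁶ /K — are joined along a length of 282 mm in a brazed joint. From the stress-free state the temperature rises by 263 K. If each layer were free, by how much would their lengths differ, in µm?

Δα = |16.6 − 3.25|×10⁻⁶/K = 13.4×10⁻⁶/K.
ΔL_mismatch = Δα·L·ΔT = 13.4×10⁻⁶ × 282.0 mm × 263.0 K = 990 µm.

990 µm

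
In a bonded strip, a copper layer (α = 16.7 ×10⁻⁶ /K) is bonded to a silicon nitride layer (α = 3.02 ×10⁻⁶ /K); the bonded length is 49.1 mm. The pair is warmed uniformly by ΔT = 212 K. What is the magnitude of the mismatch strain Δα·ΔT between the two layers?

2.90×10⁻³

Δα = |16.7 − 3.02|×10⁻⁶/K = 13.7×10⁻⁶/K.
Mismatch strain = Δα·ΔT = 13.7×10⁻⁶ × 212.0 = 2.90×10⁻³.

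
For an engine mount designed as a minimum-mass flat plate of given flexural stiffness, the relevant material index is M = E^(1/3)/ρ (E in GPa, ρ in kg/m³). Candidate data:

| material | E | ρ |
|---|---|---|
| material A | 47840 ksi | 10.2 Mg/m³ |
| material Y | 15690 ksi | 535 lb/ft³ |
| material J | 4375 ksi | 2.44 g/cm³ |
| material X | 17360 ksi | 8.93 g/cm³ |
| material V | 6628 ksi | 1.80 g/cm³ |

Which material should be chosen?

material V

Normalizing units and computing the index:
  material A: E = 329.8 GPa, ρ = 10200 kg/m³
  material Y: E = 108.2 GPa, ρ = 8570 kg/m³
  material J: E = 30.16 GPa, ρ = 2440 kg/m³
  material X: E = 119.7 GPa, ρ = 8930 kg/m³
  material V: E = 45.70 GPa, ρ = 1800 kg/m³
  material V: M = 1.99×10⁻³
  material J: M = 1.28×10⁻³
  material A: M = 0.677×10⁻³
  material Y: M = 0.556×10⁻³
  material X: M = 0.552×10⁻³
The maximum is for material V.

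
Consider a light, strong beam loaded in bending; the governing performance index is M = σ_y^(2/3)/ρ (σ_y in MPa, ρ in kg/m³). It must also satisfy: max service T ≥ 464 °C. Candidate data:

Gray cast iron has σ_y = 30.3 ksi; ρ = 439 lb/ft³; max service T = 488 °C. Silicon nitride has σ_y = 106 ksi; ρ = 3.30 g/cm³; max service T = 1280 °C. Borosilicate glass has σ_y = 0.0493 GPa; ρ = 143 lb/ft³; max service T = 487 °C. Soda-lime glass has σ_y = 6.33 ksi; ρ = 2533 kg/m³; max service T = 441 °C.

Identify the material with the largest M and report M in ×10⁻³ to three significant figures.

Screen on constraints: max service T ≥ 464 °C. Survivors: gray cast iron, silicon nitride, borosilicate glass.
After converting to SI:
  gray cast iron: σ_y = 208.9 MPa, ρ = 7032 kg/m³
  silicon nitride: σ_y = 730.8 MPa, ρ = 3300 kg/m³
  borosilicate glass: σ_y = 49.30 MPa, ρ = 2291 kg/m³
  silicon nitride: M = 24.6×10⁻³
  borosilicate glass: M = 5.87×10⁻³
  gray cast iron: M = 5.01×10⁻³
The maximum is for silicon nitride.

silicon nitride, M = 24.6×10⁻³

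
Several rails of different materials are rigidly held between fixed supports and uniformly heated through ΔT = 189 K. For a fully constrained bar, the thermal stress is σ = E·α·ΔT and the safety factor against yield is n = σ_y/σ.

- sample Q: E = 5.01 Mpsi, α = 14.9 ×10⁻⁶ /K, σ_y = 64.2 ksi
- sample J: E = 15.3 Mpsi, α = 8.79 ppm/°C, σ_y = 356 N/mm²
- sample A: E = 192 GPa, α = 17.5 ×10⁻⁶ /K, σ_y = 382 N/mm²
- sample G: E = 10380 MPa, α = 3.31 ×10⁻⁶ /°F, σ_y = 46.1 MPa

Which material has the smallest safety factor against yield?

With everything in SI (GPa, ×10⁻⁶/K, MPa):
  sample Q: E = 34.54, α = 14.9, σ_y = 442.6 → σ = 97.3 MPa, n = 4.55
  sample J: E = 105.5, α = 8.79, σ_y = 356.0 → σ = 175 MPa, n = 2.03
  sample A: E = 192.0, α = 17.5, σ_y = 382.0 → σ = 635 MPa, n = 0.602
  sample G: E = 10.38, α = 5.96, σ_y = 46.10 → σ = 11.7 MPa, n = 3.94
Smallest n: sample A with n = 0.602.

sample A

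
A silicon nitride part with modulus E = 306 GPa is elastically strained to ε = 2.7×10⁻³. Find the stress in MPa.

σ = E·ε = 306000 MPa × 2.7×10⁻³ = 826 MPa.

826 MPa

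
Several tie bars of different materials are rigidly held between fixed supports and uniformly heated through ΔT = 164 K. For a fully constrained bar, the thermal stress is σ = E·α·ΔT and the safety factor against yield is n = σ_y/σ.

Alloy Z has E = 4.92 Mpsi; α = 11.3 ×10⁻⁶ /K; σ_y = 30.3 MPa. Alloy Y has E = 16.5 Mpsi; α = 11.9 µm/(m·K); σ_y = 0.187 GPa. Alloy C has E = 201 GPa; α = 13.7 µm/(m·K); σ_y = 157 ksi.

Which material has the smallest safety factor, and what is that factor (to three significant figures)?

With everything in SI (GPa, ×10⁻⁶/K, MPa):
  alloy Z: E = 33.92, α = 11.3, σ_y = 30.30 → σ = 62.9 MPa, n = 0.482
  alloy Y: E = 113.8, α = 11.9, σ_y = 187.0 → σ = 222 MPa, n = 0.842
  alloy C: E = 201.0, α = 13.7, σ_y = 1082 → σ = 452 MPa, n = 2.40
Alloy Z has the lowest safety factor, n = 0.482.

alloy Z, n = 0.482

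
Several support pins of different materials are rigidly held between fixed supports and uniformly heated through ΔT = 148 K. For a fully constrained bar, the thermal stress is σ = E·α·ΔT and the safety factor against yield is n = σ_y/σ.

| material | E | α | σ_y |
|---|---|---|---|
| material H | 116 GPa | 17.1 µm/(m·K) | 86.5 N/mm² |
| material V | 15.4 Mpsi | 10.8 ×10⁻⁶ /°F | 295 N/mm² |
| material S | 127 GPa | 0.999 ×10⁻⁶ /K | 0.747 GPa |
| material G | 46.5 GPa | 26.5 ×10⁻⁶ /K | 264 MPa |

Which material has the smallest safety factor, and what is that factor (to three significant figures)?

Converting E to GPa, α to ×10⁻⁶/K, σ_y to MPa, then σ and n for each:
  material H: E = 116.0, α = 17.1, σ_y = 86.50 → σ = 294 MPa, n = 0.295
  material V: E = 106.2, α = 19.4, σ_y = 295.0 → σ = 305 MPa, n = 0.966
  material S: E = 127.0, α = 0.999, σ_y = 747.0 → σ = 18.8 MPa, n = 39.8
  material G: E = 46.50, α = 26.5, σ_y = 264.0 → σ = 182 MPa, n = 1.45
Material H has the lowest safety factor, n = 0.295.

material H, n = 0.295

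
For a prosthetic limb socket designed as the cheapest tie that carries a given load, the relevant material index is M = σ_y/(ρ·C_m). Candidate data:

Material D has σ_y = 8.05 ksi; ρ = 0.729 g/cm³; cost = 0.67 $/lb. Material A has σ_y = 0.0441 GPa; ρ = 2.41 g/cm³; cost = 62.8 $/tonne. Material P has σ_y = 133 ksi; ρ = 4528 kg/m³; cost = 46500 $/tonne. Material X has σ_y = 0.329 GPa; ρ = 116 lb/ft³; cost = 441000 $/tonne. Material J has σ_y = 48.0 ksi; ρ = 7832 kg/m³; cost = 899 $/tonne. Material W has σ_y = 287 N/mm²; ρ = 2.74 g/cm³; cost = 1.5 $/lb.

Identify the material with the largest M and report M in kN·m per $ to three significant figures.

Convert each candidate to consistent units, then evaluate M:
  material D: σ_y = 55.50 MPa, ρ = 729.0 kg/m³, cost = 1.477 $/kg
  material A: σ_y = 44.10 MPa, ρ = 2410 kg/m³, cost = 0.06280 $/kg
  material P: σ_y = 917.0 MPa, ρ = 4528 kg/m³, cost = 46.50 $/kg
  material X: σ_y = 329.0 MPa, ρ = 1858 kg/m³, cost = 441.0 $/kg
  material J: σ_y = 330.9 MPa, ρ = 7832 kg/m³, cost = 0.8990 $/kg
  material W: σ_y = 287.0 MPa, ρ = 2740 kg/m³, cost = 3.307 $/kg
  material A: M = 291 kN·m per $
  material D: M = 51.5 kN·m per $
  material J: M = 47.0 kN·m per $
  material W: M = 31.7 kN·m per $
  material P: M = 4.36 kN·m per $
  material X: M = 0.401 kN·m per $
Material A has the largest M.

material A, M = 291 kN·m per $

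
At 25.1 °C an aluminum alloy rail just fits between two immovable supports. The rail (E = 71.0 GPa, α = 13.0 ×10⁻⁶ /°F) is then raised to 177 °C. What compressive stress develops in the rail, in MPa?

α = 13.0×10⁻⁶/°F × 9/5 = 23.4×10⁻⁶/K.
ΔT = 151.9 K. Constrained thermal stress σ = E·α·ΔT = 71.00×10³ MPa × 23.4×10⁻⁶ × 151.9 = 252 MPa (compressive).

252 MPa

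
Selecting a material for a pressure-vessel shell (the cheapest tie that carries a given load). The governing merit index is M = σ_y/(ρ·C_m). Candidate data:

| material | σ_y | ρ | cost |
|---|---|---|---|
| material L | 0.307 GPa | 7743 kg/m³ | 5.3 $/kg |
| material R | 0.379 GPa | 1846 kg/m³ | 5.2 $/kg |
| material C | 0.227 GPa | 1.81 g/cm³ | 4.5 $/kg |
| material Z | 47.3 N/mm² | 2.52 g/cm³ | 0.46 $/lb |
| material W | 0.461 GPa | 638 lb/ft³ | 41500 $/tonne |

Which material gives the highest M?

In SI units:
  material L: σ_y = 307.0 MPa, ρ = 7743 kg/m³, cost = 5.300 $/kg
  material R: σ_y = 379.0 MPa, ρ = 1846 kg/m³, cost = 5.200 $/kg
  material C: σ_y = 227.0 MPa, ρ = 1810 kg/m³, cost = 4.500 $/kg
  material Z: σ_y = 47.30 MPa, ρ = 2520 kg/m³, cost = 1.014 $/kg
  material W: σ_y = 461.0 MPa, ρ = 10220 kg/m³, cost = 41.50 $/kg
  material R: M = 39.5 kN·m per $
  material C: M = 27.9 kN·m per $
  material Z: M = 18.5 kN·m per $
  material L: M = 7.48 kN·m per $
  material W: M = 1.09 kN·m per $
Material R ranks first.

material R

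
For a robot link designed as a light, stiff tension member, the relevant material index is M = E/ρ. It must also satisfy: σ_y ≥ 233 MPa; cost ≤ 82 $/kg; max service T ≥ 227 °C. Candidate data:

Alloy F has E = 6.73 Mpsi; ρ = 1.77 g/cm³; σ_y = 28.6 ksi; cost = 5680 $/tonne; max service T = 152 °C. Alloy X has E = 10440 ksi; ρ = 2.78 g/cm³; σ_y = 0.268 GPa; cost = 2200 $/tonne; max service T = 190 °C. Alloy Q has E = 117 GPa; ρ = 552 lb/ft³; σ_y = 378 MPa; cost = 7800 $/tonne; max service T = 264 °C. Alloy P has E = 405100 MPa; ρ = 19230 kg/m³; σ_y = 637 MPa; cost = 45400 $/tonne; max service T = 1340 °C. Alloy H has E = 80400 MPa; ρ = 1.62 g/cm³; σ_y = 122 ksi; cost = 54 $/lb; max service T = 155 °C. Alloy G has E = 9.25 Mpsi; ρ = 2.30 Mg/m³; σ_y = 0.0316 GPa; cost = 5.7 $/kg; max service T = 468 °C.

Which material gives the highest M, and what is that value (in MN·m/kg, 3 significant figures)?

Screen on constraints: σ_y ≥ 233 MPa; cost ≤ 82 $/kg; max service T ≥ 227 °C. Survivors: alloy Q, alloy P.
In SI units:
  alloy Q: E = 117.0 GPa, ρ = 8842 kg/m³
  alloy P: E = 405.1 GPa, ρ = 19230 kg/m³
  alloy P: M = 21.1 MN·m/kg
  alloy Q: M = 13.2 MN·m/kg
Highest index: alloy P.

alloy P, M = 21.1 MN·m/kg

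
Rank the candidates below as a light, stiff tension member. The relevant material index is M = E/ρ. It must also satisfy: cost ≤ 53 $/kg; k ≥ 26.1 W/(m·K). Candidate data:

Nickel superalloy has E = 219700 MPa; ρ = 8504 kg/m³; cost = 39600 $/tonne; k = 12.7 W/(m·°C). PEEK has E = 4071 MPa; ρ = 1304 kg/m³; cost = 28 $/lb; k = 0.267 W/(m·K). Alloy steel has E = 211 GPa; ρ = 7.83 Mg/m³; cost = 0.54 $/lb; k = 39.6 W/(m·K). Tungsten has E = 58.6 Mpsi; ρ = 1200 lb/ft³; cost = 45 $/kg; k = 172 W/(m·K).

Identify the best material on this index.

alloy steel

Screen on constraints: cost ≤ 53 $/kg; k ≥ 26.1 W/(m·K). Survivors: alloy steel, tungsten.
Convert each candidate to consistent units, then evaluate M:
  alloy steel: E = 211.0 GPa, ρ = 7830 kg/m³
  tungsten: E = 404.0 GPa, ρ = 19220 kg/m³
  alloy steel: M = 26.9 MN·m/kg
  tungsten: M = 21.0 MN·m/kg
Alloy steel has the largest M.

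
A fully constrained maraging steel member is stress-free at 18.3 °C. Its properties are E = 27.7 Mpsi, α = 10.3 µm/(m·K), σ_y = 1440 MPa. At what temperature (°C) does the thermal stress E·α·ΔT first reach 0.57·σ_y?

436 °C

E = 27.7 Mpsi = 191.0 GPa.
E·α·ΔT = 820.8 MPa ⇒ ΔT = 820.8 / (191.0×10³ × 10.3×10⁻⁶) = 417.3 K.
T = 18.3 + 417.3 = 435.6 °C.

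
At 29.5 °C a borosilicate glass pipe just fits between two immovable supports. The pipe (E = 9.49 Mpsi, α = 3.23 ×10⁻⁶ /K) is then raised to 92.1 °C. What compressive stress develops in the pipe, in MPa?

13.2 MPa

E = 9.49 Mpsi = 65.43 GPa.
ΔT = 62.60 K. Constrained thermal stress σ = E·α·ΔT = 65.43×10³ MPa × 3.23×10⁻⁶ × 62.60 = 13.2 MPa (compressive).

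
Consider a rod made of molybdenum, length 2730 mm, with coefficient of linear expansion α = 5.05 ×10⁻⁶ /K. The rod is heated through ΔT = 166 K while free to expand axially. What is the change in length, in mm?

ΔL = α·L₀·ΔT = 5.05×10⁻⁶ × 2730 mm × 166.0 K = 2.29 mm.

2.29 mm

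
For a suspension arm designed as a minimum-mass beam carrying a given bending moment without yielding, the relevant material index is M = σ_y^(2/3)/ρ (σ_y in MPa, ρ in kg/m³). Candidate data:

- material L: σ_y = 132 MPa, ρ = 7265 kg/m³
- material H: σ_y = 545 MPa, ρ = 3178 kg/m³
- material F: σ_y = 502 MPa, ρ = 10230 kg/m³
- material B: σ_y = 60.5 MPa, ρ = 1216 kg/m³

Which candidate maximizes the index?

material H

Per-candidate index values:
  material H: M = 21.0×10⁻³
  material B: M = 12.7×10⁻³
  material F: M = 6.17×10⁻³
  material L: M = 3.57×10⁻³
Highest index: material H.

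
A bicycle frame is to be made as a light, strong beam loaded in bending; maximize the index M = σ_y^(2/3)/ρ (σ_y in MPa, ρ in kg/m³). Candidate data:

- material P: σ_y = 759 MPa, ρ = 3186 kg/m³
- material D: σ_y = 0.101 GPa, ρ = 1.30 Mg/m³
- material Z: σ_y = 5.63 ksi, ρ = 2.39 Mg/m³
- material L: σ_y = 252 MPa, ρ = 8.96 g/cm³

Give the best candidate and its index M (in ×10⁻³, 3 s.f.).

Putting every candidate on a common basis:
  material P: σ_y = 759.0 MPa, ρ = 3186 kg/m³
  material D: σ_y = 101.0 MPa, ρ = 1300 kg/m³
  material Z: σ_y = 38.82 MPa, ρ = 2390 kg/m³
  material L: σ_y = 252.0 MPa, ρ = 8960 kg/m³
  material P: M = 26.1×10⁻³
  material D: M = 16.7×10⁻³
  material Z: M = 4.80×10⁻³
  material L: M = 4.45×10⁻³
Material P has the largest M.

material P, M = 26.1×10⁻³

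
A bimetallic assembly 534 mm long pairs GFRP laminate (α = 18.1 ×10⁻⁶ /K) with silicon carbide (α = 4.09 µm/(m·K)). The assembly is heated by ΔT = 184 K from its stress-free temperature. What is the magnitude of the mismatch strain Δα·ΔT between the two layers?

2.58×10⁻³

Δα = |18.1 − 4.09|×10⁻⁶/K = 14.0×10⁻⁶/K.
Mismatch strain = Δα·ΔT = 14.0×10⁻⁶ × 184.0 = 2.58×10⁻³.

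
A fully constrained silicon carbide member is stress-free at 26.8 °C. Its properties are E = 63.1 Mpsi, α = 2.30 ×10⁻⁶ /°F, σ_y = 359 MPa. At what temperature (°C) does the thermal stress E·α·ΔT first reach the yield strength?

E = 63.1 Mpsi = 435.1 GPa.
α = 2.30×10⁻⁶/°F × 9/5 = 4.14×10⁻⁶/K.
E·α·ΔT = 359.0 MPa ⇒ ΔT = 359.0 / (435.1×10³ × 4.14×10⁻⁶) = 199.3 K.
T = 26.8 + 199.3 = 226.1 °C.

226 °C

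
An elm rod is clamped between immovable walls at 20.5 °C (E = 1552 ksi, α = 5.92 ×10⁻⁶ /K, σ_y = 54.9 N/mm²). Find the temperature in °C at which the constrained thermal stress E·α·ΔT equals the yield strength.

E = 1552 ksi = 10.70 GPa.
σ_y = 54.9 N/mm² = 54.90 MPa.
E·α·ΔT = 54.90 MPa ⇒ ΔT = 54.90 / (10.70×10³ × 5.92×10⁻⁶) = 866.6 K.
T = 20.5 + 866.6 = 887.1 °C.

887 °C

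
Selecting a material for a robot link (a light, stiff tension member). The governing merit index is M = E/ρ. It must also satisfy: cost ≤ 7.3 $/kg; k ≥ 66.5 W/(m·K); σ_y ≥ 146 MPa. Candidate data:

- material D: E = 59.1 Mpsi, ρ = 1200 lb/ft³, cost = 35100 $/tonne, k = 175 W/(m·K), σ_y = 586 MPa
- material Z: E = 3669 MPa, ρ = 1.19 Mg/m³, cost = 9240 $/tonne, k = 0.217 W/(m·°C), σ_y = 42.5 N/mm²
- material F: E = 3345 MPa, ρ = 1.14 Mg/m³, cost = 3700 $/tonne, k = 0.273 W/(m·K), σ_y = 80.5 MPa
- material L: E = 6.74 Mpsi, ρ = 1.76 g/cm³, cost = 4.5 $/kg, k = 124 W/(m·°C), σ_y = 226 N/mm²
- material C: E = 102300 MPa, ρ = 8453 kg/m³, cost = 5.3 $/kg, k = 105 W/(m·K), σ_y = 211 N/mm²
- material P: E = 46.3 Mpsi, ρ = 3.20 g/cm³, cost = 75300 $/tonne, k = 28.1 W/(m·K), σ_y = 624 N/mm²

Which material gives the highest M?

material L

Screen on constraints: cost ≤ 7.3 $/kg; k ≥ 66.5 W/(m·K); σ_y ≥ 146 MPa. Survivors: material L, material C.
In SI units:
  material L: E = 46.47 GPa, ρ = 1760 kg/m³
  material C: E = 102.3 GPa, ρ = 8453 kg/m³
  material L: M = 26.4 MN·m/kg
  material C: M = 12.1 MN·m/kg
Material L has the largest M.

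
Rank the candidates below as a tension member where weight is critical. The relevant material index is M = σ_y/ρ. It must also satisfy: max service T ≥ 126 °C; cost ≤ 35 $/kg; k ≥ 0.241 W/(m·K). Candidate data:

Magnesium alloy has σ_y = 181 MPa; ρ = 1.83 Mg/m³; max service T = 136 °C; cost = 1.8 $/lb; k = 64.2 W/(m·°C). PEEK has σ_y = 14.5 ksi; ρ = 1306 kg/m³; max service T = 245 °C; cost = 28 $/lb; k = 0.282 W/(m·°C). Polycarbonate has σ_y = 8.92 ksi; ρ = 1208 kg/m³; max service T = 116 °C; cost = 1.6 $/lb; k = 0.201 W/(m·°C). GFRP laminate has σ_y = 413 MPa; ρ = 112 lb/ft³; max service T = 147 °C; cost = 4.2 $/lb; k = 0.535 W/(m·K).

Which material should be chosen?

Screen on constraints: max service T ≥ 126 °C; cost ≤ 35 $/kg; k ≥ 0.241 W/(m·K). Survivors: magnesium alloy, GFRP laminate.
In SI units:
  magnesium alloy: σ_y = 181.0 MPa, ρ = 1830 kg/m³
  GFRP laminate: σ_y = 413.0 MPa, ρ = 1794 kg/m³
  GFRP laminate: M = 230 kN·m/kg
  magnesium alloy: M = 98.9 kN·m/kg
GFRP laminate has the largest M.

GFRP laminate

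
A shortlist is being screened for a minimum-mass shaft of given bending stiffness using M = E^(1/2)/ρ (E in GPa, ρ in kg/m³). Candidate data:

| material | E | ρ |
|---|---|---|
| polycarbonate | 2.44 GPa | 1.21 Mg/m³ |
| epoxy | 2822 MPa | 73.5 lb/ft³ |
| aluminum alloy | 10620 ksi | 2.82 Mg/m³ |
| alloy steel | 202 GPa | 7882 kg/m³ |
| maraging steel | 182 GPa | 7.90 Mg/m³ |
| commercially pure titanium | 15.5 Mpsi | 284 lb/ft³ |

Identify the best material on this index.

aluminum alloy

Convert each candidate to consistent units, then evaluate M:
  polycarbonate: E = 2.440 GPa, ρ = 1210 kg/m³
  epoxy: E = 2.822 GPa, ρ = 1177 kg/m³
  aluminum alloy: E = 73.22 GPa, ρ = 2820 kg/m³
  alloy steel: E = 202.0 GPa, ρ = 7882 kg/m³
  maraging steel: E = 182.0 GPa, ρ = 7900 kg/m³
  commercially pure titanium: E = 106.9 GPa, ρ = 4549 kg/m³
  aluminum alloy: M = 3.03×10⁻³
  commercially pure titanium: M = 2.27×10⁻³
  alloy steel: M = 1.80×10⁻³
  maraging steel: M = 1.71×10⁻³
  epoxy: M = 1.43×10⁻³
  polycarbonate: M = 1.29×10⁻³
Aluminum alloy ranks first.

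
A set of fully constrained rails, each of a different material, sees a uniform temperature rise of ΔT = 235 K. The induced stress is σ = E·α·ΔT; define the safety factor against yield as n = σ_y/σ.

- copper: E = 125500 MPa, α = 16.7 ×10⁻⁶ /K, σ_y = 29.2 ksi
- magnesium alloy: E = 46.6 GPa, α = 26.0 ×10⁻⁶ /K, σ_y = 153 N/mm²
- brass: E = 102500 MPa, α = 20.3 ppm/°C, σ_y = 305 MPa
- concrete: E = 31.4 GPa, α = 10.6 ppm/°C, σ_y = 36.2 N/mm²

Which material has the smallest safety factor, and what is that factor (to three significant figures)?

Per material, after unit conversion:
  copper: E = 125.5, α = 16.7, σ_y = 201.3 → σ = 493 MPa, n = 0.409
  magnesium alloy: E = 46.60, α = 26.0, σ_y = 153.0 → σ = 285 MPa, n = 0.537
  brass: E = 102.5, α = 20.3, σ_y = 305.0 → σ = 489 MPa, n = 0.624
  concrete: E = 31.40, α = 10.6, σ_y = 36.20 → σ = 78.2 MPa, n = 0.463
The minimum is copper at n = 0.409.

copper, n = 0.409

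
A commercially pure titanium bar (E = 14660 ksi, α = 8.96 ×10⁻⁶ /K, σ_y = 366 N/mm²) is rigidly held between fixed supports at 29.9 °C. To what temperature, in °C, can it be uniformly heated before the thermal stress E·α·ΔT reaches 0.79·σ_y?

E = 14660 ksi = 101.1 GPa.
σ_y = 366 N/mm² = 366.0 MPa.
E·α·ΔT = 289.1 MPa ⇒ ΔT = 289.1 / (101.1×10³ × 8.96×10⁻⁶) = 319.3 K.
T = 29.9 + 319.3 = 349.2 °C.

349 °C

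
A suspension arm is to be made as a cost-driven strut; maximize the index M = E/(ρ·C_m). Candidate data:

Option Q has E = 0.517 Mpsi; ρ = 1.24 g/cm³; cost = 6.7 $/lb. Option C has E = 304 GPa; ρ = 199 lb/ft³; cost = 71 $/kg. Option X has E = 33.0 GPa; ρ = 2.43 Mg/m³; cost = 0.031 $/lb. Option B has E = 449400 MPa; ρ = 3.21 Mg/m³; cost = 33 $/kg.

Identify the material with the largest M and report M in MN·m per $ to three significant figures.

option X, M = 199 MN·m per $

Convert each candidate to consistent units, then evaluate M:
  option Q: E = 3.565 GPa, ρ = 1240 kg/m³, cost = 14.77 $/kg
  option C: E = 304.0 GPa, ρ = 3188 kg/m³, cost = 71.00 $/kg
  option X: E = 33.00 GPa, ρ = 2430 kg/m³, cost = 0.06834 $/kg
  option B: E = 449.4 GPa, ρ = 3210 kg/m³, cost = 33.00 $/kg
  option X: M = 199 MN·m per $
  option B: M = 4.24 MN·m per $
  option C: M = 1.34 MN·m per $
  option Q: M = 0.195 MN·m per $
Option X has the largest M.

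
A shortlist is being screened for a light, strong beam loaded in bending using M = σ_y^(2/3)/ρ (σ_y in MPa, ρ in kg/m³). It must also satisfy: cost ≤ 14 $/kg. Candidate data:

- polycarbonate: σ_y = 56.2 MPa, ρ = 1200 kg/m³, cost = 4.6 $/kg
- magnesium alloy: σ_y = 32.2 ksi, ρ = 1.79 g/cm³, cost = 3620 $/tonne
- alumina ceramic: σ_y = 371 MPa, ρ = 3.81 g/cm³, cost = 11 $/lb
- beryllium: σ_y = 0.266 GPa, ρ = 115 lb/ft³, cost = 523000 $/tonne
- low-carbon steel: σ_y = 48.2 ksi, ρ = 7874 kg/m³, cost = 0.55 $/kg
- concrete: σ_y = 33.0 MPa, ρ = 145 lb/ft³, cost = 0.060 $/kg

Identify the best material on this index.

Screen on constraints: cost ≤ 14 $/kg. Survivors: polycarbonate, magnesium alloy, low-carbon steel, concrete.
Convert each candidate to consistent units, then evaluate M:
  polycarbonate: σ_y = 56.20 MPa, ρ = 1200 kg/m³
  magnesium alloy: σ_y = 222.0 MPa, ρ = 1790 kg/m³
  low-carbon steel: σ_y = 332.3 MPa, ρ = 7874 kg/m³
  concrete: σ_y = 33.00 MPa, ρ = 2323 kg/m³
  magnesium alloy: M = 20.5×10⁻³
  polycarbonate: M = 12.2×10⁻³
  low-carbon steel: M = 6.09×10⁻³
  concrete: M = 4.43×10⁻³
Magnesium alloy has the largest M.

magnesium alloy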